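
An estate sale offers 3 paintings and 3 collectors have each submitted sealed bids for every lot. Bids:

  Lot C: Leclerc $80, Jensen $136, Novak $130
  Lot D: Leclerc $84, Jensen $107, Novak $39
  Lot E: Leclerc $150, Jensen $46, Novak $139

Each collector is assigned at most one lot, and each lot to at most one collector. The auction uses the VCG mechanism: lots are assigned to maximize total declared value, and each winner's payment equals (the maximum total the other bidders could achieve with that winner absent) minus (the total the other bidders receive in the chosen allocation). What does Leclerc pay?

Efficient allocation: Leclerc→Lot E ($150), Jensen→Lot D ($107), Novak→Lot C ($130); total welfare W = $387.
Leclerc receives Lot E at value $150, so the others get W − 150 = $237.
Without Leclerc: best allocation of the remaining 2 bidders over all 3 lots is Jensen→Lot C ($136), Novak→Lot E ($139), total $275.
VCG payment = (others' best without Leclerc) − (others' welfare with Leclerc) = 275 − 237 = $38.

Leclerc pays $38.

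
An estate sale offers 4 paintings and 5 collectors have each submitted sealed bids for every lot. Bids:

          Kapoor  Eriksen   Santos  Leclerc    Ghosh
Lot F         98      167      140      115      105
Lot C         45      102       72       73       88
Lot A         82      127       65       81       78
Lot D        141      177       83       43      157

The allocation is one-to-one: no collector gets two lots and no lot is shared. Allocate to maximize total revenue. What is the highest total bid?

This is a one-to-one assignment (maximum-weight bipartite matching).
Optimal: Santos→Lot F ($140), Leclerc→Lot C ($73), Eriksen→Lot A ($127), Ghosh→Lot D ($157) — total 140+73+127+157 = $497.
Column-greedy (each lot in turn goes to its best remaining collector) gives $420, worse by 77.
Next-best assignment: Santos→Lot F, Ghosh→Lot C, Eriksen→Lot A, Kapoor→Lot D = $496.
Swapping Leclerc↔Santos (Leclerc→Lot F $115, Santos→Lot C $72) loses 26.

Max total: $497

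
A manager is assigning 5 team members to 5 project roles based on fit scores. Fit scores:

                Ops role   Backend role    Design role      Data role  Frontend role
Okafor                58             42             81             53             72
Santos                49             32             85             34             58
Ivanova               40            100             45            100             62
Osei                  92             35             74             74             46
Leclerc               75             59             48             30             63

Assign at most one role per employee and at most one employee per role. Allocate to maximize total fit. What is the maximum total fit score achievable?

Optimal: Okafor→Frontend role (72 pts), Santos→Design role (85 pts), Ivanova→Data role (100 pts), Osei→Ops role (92 pts), Leclerc→Backend role (59 pts) — total 72+85+100+92+59 = 408 pts.
Column-greedy (each role in turn goes to its best remaining employee) gives 393 pts, worse by 15.
Next-best assignment: Okafor→Frontend role, Santos→Design role, Ivanova→Backend role, Osei→Data role, Leclerc→Ops role = 406 pts.

Max total: 408 pts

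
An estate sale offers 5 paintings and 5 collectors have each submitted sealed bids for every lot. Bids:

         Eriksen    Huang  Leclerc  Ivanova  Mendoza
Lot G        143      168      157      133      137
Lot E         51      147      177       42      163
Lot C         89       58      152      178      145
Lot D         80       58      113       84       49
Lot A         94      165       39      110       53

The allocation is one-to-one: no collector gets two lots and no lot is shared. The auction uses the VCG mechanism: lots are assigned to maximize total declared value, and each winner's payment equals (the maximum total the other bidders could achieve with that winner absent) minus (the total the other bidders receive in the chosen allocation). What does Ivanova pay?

Ivanova pays $46.

Efficient allocation: Eriksen→Lot G ($143), Huang→Lot A ($165), Leclerc→Lot D ($113), Ivanova→Lot C ($178), Mendoza→Lot E ($163); total welfare W = $762.
Ivanova receives Lot C at value $178, so the others get W − 178 = $584.
Without Ivanova: best allocation of the remaining 4 bidders over all 5 lots is Eriksen→Lot G ($143), Huang→Lot A ($165), Leclerc→Lot E ($177), Mendoza→Lot C ($145), total $630.
VCG payment = (others' best without Ivanova) − (others' welfare with Ivanova) = 630 − 584 = $46.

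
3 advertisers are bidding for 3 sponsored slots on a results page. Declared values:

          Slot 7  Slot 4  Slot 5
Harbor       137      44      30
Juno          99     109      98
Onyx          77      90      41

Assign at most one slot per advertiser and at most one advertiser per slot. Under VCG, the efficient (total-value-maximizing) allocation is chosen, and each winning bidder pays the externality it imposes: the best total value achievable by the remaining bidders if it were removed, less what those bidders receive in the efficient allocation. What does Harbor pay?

Harbor pays $1.

Efficient allocation: Harbor→Slot 7 ($137), Juno→Slot 5 ($98), Onyx→Slot 4 ($90); total welfare W = $325.
Harbor receives Slot 7 at value $137, so the others get W − 137 = $188.
Without Harbor: best allocation of the remaining 2 bidders over all 3 slots is Juno→Slot 7 ($99), Onyx→Slot 4 ($90), total $189.
VCG payment = (others' best without Harbor) − (others' welfare with Harbor) = 189 − 188 = $1.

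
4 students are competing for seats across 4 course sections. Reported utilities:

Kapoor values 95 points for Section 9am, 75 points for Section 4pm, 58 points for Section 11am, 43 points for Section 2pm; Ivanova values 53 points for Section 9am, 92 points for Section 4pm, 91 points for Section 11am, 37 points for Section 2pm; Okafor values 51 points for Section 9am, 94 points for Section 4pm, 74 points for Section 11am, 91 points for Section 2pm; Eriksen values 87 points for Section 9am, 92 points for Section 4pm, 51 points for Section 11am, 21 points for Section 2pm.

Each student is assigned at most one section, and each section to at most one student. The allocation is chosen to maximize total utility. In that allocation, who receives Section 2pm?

Optimal: Kapoor→Section 9am (95 points), Ivanova→Section 11am (91 points), Okafor→Section 2pm (91 points), Eriksen→Section 4pm (92 points) — total 95+91+91+92 = 369 points.
Max-entry greedy (repeatedly take the single best remaining cell) gives 301 points, worse by 68.
No other one-to-one assignment exceeds 369 points.
Okafor's own top section is Section 4pm (94 points), but forcing Okafor→Section 4pm and reassigning the rest optimally gives only 315 points — worse by 54.

Okafor receives Section 2pm.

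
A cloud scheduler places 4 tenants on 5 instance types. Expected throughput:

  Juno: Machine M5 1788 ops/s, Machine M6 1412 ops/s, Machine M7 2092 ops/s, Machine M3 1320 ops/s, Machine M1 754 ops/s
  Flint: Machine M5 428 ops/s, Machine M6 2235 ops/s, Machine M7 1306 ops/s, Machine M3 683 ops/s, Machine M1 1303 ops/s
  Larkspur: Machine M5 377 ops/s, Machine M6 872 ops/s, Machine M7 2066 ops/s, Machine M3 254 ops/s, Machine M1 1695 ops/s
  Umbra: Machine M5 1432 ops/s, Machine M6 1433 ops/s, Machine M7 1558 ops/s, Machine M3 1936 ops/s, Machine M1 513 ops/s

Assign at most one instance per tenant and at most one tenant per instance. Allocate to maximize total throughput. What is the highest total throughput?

Maximum total: 8025 ops/s

Optimal: Juno→Machine M5 (1788 ops/s), Flint→Machine M6 (2235 ops/s), Larkspur→Machine M7 (2066 ops/s), Umbra→Machine M3 (1936 ops/s) — total 1788+2235+2066+1936 = 8025 ops/s.
Row-greedy (each tenant in turn takes its best remaining instance) gives 7958 ops/s, worse by 67.
No other one-to-one assignment exceeds 8025 ops/s.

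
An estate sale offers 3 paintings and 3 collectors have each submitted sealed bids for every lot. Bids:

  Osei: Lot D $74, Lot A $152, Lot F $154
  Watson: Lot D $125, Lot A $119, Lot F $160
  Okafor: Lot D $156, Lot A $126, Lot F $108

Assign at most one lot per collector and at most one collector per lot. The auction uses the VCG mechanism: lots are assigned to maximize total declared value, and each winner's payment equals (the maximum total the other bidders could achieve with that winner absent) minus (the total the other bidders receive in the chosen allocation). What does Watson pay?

Watson pays $2.

Efficient allocation: Osei→Lot A ($152), Watson→Lot F ($160), Okafor→Lot D ($156); total welfare W = $468.
Watson receives Lot F at value $160, so the others get W − 160 = $308.
Without Watson: best allocation of the remaining 2 bidders over all 3 lots is Osei→Lot F ($154), Okafor→Lot D ($156), total $310.
VCG payment = (others' best without Watson) − (others' welfare with Watson) = 310 − 308 = $2.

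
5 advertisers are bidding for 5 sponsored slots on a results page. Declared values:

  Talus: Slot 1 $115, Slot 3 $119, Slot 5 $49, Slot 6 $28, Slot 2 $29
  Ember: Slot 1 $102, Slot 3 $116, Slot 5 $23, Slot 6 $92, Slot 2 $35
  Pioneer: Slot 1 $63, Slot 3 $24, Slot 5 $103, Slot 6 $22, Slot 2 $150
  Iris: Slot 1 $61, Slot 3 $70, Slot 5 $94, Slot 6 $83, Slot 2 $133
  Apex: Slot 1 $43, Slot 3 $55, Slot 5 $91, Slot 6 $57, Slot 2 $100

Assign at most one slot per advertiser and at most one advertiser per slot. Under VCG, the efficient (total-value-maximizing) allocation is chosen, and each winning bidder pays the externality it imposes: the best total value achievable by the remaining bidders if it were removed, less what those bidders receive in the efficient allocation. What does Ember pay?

Ember pays $4.

Efficient allocation: Talus→Slot 1 ($115), Ember→Slot 3 ($116), Pioneer→Slot 2 ($150), Iris→Slot 6 ($83), Apex→Slot 5 ($91); total welfare W = $555.
Ember receives Slot 3 at value $116, so the others get W − 116 = $439.
Without Ember: best allocation of the remaining 4 bidders over all 5 slots is Talus→Slot 3 ($119), Pioneer→Slot 2 ($150), Iris→Slot 6 ($83), Apex→Slot 5 ($91), total $443.
VCG payment = (others' best without Ember) − (others' welfare with Ember) = 443 − 439 = $4.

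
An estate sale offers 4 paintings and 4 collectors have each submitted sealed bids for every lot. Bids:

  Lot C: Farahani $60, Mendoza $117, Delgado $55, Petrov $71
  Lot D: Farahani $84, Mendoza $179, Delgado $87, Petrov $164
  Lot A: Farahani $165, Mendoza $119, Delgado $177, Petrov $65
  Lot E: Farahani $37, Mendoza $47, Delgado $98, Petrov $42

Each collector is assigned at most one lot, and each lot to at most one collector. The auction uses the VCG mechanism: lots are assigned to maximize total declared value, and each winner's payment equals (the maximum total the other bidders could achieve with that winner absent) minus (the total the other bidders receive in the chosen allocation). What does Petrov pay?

Efficient allocation: Farahani→Lot A ($165), Mendoza→Lot C ($117), Delgado→Lot E ($98), Petrov→Lot D ($164); total welfare W = $544.
Petrov receives Lot D at value $164, so the others get W − 164 = $380.
Without Petrov: best allocation of the remaining 3 bidders over all 4 lots is Farahani→Lot A ($165), Mendoza→Lot D ($179), Delgado→Lot E ($98), total $442.
VCG payment = (others' best without Petrov) − (others' welfare with Petrov) = 442 − 380 = $62.

Petrov pays $62.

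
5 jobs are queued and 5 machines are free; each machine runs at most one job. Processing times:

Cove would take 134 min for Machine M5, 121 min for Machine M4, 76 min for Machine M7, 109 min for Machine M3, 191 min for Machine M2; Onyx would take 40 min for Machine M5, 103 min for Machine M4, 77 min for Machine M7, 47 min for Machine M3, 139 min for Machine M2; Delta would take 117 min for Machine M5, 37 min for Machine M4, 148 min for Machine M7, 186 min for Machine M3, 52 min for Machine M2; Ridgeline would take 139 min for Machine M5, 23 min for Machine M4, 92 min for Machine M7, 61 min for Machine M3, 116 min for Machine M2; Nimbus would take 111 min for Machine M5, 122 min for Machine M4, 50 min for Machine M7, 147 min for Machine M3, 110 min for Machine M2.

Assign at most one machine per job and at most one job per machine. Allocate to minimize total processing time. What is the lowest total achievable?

Optimal: Cove→Machine M3 (109 min), Onyx→Machine M5 (40 min), Delta→Machine M2 (52 min), Ridgeline→Machine M4 (23 min), Nimbus→Machine M7 (50 min) — total 109+40+52+23+50 = 274 min.
Row-greedy (each job in turn takes its cheapest remaining machine) gives 324 min, worse by 50.
Next-best assignment: Cove→Machine M5, Onyx→Machine M3, Delta→Machine M2, Ridgeline→Machine M4, Nimbus→Machine M7 = 306 min.
Swapping Nimbus↔Cove (Nimbus→Machine M3 147 min, Cove→Machine M7 76 min) adds 64.
No other one-to-one assignment undercuts 274 min.

Minimum total: 274 min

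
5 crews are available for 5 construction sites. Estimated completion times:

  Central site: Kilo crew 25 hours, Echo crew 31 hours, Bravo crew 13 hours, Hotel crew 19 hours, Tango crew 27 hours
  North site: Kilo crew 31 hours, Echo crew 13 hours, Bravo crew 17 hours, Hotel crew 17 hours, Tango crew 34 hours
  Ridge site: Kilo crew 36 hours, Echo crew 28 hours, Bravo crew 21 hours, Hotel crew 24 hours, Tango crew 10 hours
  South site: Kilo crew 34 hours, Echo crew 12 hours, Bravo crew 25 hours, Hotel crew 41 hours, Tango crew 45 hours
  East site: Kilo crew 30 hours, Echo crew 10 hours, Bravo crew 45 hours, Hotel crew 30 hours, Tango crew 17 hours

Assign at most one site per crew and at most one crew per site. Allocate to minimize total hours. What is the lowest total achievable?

Minimum total: 82 hours

Optimal: Kilo crew→East site (30 hours), Echo crew→South site (12 hours), Bravo crew→Central site (13 hours), Hotel crew→North site (17 hours), Tango crew→Ridge site (10 hours) — total 30+12+13+17+10 = 82 hours.
Row-greedy (each crew in turn takes its cheapest remaining site) gives 121 hours, worse by 39.
Every other assignment is strictly worse.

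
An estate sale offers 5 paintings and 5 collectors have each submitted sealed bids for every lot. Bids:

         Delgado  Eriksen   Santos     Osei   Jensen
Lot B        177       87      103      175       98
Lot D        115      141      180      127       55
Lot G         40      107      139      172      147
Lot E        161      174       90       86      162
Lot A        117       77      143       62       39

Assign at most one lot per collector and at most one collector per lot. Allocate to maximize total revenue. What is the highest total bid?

Max total: $795

Optimal: Delgado→Lot B ($177), Eriksen→Lot D ($141), Santos→Lot A ($143), Osei→Lot G ($172), Jensen→Lot E ($162) — total 177+141+143+172+162 = $795.
Row-greedy (each collector in turn takes its best remaining lot) gives $742, worse by 53.
Swapping Jensen↔Eriksen (Jensen→Lot D $55, Eriksen→Lot E $174) loses 74.
Every other assignment is strictly worse.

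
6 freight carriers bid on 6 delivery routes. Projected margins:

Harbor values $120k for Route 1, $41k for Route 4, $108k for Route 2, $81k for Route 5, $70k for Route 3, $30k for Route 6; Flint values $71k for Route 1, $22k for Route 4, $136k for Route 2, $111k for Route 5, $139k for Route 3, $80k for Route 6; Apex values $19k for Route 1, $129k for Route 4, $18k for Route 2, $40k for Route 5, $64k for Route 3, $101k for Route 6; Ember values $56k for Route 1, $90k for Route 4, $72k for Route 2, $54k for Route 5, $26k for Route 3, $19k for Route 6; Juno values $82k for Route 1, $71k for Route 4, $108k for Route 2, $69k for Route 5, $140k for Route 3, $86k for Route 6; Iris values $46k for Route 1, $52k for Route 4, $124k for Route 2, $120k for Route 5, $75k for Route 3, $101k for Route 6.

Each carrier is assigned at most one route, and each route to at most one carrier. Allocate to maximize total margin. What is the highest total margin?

This is the linear assignment problem.
Optimal: Harbor→Route 1 ($120k), Flint→Route 2 ($136k), Apex→Route 6 ($101k), Ember→Route 4 ($90k), Juno→Route 3 ($140k), Iris→Route 5 ($120k) — total 120+136+101+90+140+120 = $707k.
Column-greedy (each route in turn goes to its best remaining carrier) gives $664k, worse by 43.

Maximum total: $707k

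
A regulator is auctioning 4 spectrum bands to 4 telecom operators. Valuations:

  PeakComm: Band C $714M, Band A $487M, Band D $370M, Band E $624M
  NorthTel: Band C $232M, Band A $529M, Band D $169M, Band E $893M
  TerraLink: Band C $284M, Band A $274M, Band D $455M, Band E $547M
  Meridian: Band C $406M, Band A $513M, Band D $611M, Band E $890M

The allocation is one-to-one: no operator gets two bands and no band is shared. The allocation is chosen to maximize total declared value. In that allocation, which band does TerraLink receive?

TerraLink receives Band D.

Optimal: PeakComm→Band C ($714M), NorthTel→Band A ($529M), TerraLink→Band D ($455M), Meridian→Band E ($890M) — total 714+529+455+890 = $2588M.
Row-greedy (each operator in turn takes its best remaining band) gives $2575M, worse by 13.
No other one-to-one assignment exceeds $2588M.
TerraLink's own top band is Band E ($547M), but forcing TerraLink→Band E and reassigning the rest optimally gives only $2401M — worse by 187.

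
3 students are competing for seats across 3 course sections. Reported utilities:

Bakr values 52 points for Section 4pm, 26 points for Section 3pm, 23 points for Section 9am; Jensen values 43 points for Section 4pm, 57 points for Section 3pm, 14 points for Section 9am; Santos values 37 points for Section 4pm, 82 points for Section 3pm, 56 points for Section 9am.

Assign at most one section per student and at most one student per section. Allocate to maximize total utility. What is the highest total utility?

Maximum total: 165 points

Optimal: Bakr→Section 4pm (52 points), Jensen→Section 3pm (57 points), Santos→Section 9am (56 points) — total 52+57+56 = 165 points.
Column-greedy (each section in turn goes to its best remaining student) gives 148 points, worse by 17.
Swapping Bakr↔Santos (Bakr→Section 9am 23 points, Santos→Section 4pm 37 points) loses 48.
Checked against all permutations: 165 points is optimal.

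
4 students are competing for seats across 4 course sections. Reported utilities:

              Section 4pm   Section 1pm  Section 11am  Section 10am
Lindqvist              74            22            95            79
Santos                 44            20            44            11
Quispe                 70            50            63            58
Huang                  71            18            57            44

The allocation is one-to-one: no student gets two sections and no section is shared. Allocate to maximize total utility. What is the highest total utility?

Maximum total: 244 points

Treat this as an assignment problem: match each student to one section.
Optimal: Lindqvist→Section 11am (95 points), Santos→Section 1pm (20 points), Quispe→Section 10am (58 points), Huang→Section 4pm (71 points) — total 95+20+58+71 = 244 points.
Column-greedy (each section in turn goes to its best remaining student) gives 192 points, worse by 52.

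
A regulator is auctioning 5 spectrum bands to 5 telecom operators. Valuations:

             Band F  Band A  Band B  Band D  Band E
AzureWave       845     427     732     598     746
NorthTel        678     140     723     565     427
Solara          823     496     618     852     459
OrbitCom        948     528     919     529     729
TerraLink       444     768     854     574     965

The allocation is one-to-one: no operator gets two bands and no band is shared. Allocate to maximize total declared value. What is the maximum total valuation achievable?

Optimal: AzureWave→Band E ($746M), NorthTel→Band B ($723M), Solara→Band D ($852M), OrbitCom→Band F ($948M), TerraLink→Band A ($768M) — total 746+723+852+948+768 = $4037M.
Row-greedy (each operator in turn takes its best remaining band) gives $3917M, worse by 120.
Next-best assignment: AzureWave→Band E, NorthTel→Band F, Solara→Band D, OrbitCom→Band B, TerraLink→Band A = $3963M.

Maximum total: $4037M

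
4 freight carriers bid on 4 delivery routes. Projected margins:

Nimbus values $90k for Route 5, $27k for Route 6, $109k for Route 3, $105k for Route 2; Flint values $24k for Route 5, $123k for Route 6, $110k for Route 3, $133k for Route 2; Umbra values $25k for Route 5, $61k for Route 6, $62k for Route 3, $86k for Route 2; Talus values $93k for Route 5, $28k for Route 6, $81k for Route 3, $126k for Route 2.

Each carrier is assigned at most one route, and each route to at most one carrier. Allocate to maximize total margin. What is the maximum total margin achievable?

Treat this as an assignment problem: match each carrier to one route.
Optimal: Nimbus→Route 3 ($109k), Flint→Route 6 ($123k), Umbra→Route 2 ($86k), Talus→Route 5 ($93k) — total 109+123+86+93 = $411k.
Max-entry greedy (repeatedly take the single best remaining cell) gives $396k, worse by 15.
Swapping Talus↔Flint (Talus→Route 6 $28k, Flint→Route 5 $24k) loses 164.

Maximum total: $411k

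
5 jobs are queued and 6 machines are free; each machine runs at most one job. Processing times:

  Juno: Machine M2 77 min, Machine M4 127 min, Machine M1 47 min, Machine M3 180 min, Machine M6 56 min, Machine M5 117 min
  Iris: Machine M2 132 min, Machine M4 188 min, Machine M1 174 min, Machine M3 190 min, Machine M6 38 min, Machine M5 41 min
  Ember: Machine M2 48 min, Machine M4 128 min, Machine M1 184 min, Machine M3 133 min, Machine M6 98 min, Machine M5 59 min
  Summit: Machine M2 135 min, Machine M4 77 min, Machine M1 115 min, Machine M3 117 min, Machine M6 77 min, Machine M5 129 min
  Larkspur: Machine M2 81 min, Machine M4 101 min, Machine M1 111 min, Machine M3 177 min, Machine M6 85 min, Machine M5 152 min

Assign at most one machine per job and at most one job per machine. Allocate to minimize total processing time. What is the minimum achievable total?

Optimal: Juno→Machine M1 (47 min), Iris→Machine M5 (41 min), Ember→Machine M2 (48 min), Summit→Machine M4 (77 min), Larkspur→Machine M6 (85 min) — total 47+41+48+77+85 = 298 min.
Min-entry greedy (repeatedly take the single cheapest remaining cell) gives 362 min, worse by 64.
Next-best assignment: Juno→Machine M1, Iris→Machine M6, Ember→Machine M5, Summit→Machine M4, Larkspur→Machine M2 = 302 min.

Min total: 298 min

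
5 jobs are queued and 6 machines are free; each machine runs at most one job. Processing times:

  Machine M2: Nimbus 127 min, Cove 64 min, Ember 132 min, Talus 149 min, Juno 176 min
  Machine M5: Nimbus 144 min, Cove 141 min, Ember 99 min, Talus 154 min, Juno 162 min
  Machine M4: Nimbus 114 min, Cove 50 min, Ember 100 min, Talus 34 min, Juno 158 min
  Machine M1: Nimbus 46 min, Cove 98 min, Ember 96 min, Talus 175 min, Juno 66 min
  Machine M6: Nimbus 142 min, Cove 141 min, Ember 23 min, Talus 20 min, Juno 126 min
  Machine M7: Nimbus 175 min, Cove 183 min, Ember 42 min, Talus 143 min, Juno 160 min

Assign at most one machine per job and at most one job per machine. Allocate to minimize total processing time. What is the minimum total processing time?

Min total: 305 min

Treat this as an assignment problem: match each job to one machine.
Optimal: Nimbus→Machine M2 (127 min), Cove→Machine M4 (50 min), Ember→Machine M7 (42 min), Talus→Machine M6 (20 min), Juno→Machine M1 (66 min) — total 127+50+42+20+66 = 305 min.
Row-greedy (each job in turn takes its cheapest remaining machine) gives 424 min, worse by 119.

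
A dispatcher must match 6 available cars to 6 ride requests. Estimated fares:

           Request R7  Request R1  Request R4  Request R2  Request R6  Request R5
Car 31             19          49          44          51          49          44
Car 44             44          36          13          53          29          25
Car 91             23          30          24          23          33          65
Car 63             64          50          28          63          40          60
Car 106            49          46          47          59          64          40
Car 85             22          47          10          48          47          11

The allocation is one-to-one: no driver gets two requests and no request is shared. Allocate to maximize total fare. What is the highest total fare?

Treat this as an assignment problem: match each driver to one request.
Optimal: Car 31→Request R4 ($44), Car 44→Request R2 ($53), Car 91→Request R5 ($65), Car 63→Request R7 ($64), Car 106→Request R6 ($64), Car 85→Request R1 ($47) — total 44+53+65+64+64+47 = $337.
Swapping Car 31↔Car 85 (Car 31→Request R1 $49, Car 85→Request R4 $10) loses 32.
No other one-to-one assignment exceeds $337.

Maximum total: $337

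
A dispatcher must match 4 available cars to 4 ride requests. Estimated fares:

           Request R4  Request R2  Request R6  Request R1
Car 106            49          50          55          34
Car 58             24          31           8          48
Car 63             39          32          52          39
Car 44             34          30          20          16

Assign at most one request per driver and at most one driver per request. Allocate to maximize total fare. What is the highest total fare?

Maximum total: $184

This is the linear assignment problem.
Optimal: Car 106→Request R2 ($50), Car 58→Request R1 ($48), Car 63→Request R6 ($52), Car 44→Request R4 ($34) — total 50+48+52+34 = $184.
Column-greedy (each request in turn goes to its best remaining driver) gives $149, worse by 35.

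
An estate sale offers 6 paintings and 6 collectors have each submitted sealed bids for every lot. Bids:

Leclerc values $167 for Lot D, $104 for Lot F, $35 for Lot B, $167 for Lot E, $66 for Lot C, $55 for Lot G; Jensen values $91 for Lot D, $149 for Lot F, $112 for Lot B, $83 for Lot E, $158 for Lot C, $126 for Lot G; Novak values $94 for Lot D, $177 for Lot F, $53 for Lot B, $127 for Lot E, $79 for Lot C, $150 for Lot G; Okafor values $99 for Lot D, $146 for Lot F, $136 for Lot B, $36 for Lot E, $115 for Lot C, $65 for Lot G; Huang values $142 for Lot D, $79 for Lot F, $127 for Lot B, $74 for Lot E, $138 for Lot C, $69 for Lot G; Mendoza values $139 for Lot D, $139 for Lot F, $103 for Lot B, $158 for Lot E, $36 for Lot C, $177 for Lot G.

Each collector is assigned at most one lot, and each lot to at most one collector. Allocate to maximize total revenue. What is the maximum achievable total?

Optimal: Leclerc→Lot E ($167), Jensen→Lot C ($158), Novak→Lot F ($177), Okafor→Lot B ($136), Huang→Lot D ($142), Mendoza→Lot G ($177) — total 167+158+177+136+142+177 = $957.
Max-entry greedy (repeatedly take the single best remaining cell) gives $889, worse by 68.
Next-best assignment: Leclerc→Lot D, Jensen→Lot C, Novak→Lot G, Okafor→Lot F, Huang→Lot B, Mendoza→Lot E = $906.
Checked against all permutations: $957 is optimal.

Maximum total: $957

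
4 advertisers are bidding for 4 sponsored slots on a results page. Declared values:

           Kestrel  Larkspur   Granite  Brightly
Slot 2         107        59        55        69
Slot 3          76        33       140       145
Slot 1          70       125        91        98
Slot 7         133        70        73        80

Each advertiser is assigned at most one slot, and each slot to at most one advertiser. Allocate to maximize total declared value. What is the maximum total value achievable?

Maximum total: $467

Optimal: Kestrel→Slot 7 ($133), Larkspur→Slot 1 ($125), Granite→Slot 3 ($140), Brightly→Slot 2 ($69) — total 133+125+140+69 = $467.
Max-entry greedy (repeatedly take the single best remaining cell) gives $458, worse by 9.
Next-best assignment: Kestrel→Slot 7, Larkspur→Slot 1, Granite→Slot 2, Brightly→Slot 3 = $458.
Swapping Kestrel↔Brightly (Kestrel→Slot 2 $107, Brightly→Slot 7 $80) loses 15.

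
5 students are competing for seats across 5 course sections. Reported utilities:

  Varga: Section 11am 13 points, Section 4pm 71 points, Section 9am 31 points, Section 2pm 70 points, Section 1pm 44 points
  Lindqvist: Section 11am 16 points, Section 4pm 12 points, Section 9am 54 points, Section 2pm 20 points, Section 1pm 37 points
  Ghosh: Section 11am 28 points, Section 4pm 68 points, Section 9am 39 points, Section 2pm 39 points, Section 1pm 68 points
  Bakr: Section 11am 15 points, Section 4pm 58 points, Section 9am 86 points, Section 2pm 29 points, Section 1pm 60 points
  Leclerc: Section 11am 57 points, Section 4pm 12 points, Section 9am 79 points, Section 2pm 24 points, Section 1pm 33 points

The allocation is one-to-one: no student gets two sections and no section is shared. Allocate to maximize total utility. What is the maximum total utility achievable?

This is a one-to-one assignment (maximum-weight bipartite matching).
Optimal: Varga→Section 2pm (70 points), Lindqvist→Section 1pm (37 points), Ghosh→Section 4pm (68 points), Bakr→Section 9am (86 points), Leclerc→Section 11am (57 points) — total 70+37+68+86+57 = 318 points.
Row-greedy (each student in turn takes its best remaining section) gives 279 points, worse by 39.

Max total: 318 points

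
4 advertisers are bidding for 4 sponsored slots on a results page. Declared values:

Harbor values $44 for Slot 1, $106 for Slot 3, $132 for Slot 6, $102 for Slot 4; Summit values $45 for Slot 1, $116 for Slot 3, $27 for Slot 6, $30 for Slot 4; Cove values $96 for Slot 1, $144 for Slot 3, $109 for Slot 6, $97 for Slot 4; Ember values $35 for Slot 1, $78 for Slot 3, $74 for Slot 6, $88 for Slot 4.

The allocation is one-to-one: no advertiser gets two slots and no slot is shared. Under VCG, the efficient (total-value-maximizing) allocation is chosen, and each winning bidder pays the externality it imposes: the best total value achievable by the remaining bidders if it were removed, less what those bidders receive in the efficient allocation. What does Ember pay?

Ember pays $1.

Efficient allocation: Harbor→Slot 6 ($132), Summit→Slot 3 ($116), Cove→Slot 1 ($96), Ember→Slot 4 ($88); total welfare W = $432.
Ember receives Slot 4 at value $88, so the others get W − 88 = $344.
Without Ember: best allocation of the remaining 3 bidders over all 4 slots is Harbor→Slot 6 ($132), Summit→Slot 3 ($116), Cove→Slot 4 ($97), total $345.
VCG payment = (others' best without Ember) − (others' welfare with Ember) = 345 − 344 = $1.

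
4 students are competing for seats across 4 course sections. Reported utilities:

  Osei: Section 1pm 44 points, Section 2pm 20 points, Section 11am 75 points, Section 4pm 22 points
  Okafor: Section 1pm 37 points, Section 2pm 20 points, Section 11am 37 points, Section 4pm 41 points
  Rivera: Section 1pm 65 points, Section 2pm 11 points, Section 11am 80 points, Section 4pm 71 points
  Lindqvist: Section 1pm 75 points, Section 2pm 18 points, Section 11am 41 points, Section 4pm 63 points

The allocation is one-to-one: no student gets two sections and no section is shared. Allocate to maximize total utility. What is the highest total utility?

Maximum total: 241 points

Optimal: Osei→Section 11am (75 points), Okafor→Section 2pm (20 points), Rivera→Section 4pm (71 points), Lindqvist→Section 1pm (75 points) — total 75+20+71+75 = 241 points.
Column-greedy (each section in turn goes to its best remaining student) gives 216 points, worse by 25.
Next-best assignment: Osei→Section 11am, Okafor→Section 2pm, Rivera→Section 1pm, Lindqvist→Section 4pm = 223 points.
Every other assignment is strictly worse.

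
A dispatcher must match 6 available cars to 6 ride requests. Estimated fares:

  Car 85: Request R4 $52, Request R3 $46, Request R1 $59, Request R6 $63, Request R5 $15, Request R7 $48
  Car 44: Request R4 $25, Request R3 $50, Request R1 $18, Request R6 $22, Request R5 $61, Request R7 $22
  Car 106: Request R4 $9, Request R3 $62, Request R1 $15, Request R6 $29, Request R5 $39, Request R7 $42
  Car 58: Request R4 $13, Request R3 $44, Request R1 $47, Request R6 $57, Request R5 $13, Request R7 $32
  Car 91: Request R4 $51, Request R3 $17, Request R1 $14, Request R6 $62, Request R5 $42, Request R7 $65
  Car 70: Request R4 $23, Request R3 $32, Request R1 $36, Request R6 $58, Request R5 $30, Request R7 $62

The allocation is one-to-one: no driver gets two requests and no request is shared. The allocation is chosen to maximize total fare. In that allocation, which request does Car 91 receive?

Car 91 receives Request R4.

Optimal: Car 85→Request R1 ($59), Car 44→Request R5 ($61), Car 106→Request R3 ($62), Car 58→Request R6 ($57), Car 91→Request R4 ($51), Car 70→Request R7 ($62) — total 59+61+62+57+51+62 = $352.
Max-entry greedy (repeatedly take the single best remaining cell) gives $321, worse by 31.
Car 91's own top request is Request R7 ($65), but forcing Car 91→Request R7 and reassigning the rest optimally gives only $345 — worse by 7.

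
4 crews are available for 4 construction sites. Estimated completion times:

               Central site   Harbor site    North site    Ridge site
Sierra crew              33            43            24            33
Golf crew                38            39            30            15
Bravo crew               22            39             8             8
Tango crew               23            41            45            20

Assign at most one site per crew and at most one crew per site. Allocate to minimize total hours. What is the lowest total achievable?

Optimal: Sierra crew→Harbor site (43 hours), Golf crew→Ridge site (15 hours), Bravo crew→North site (8 hours), Tango crew→Central site (23 hours) — total 43+15+8+23 = 89 hours.

Min total: 89 hours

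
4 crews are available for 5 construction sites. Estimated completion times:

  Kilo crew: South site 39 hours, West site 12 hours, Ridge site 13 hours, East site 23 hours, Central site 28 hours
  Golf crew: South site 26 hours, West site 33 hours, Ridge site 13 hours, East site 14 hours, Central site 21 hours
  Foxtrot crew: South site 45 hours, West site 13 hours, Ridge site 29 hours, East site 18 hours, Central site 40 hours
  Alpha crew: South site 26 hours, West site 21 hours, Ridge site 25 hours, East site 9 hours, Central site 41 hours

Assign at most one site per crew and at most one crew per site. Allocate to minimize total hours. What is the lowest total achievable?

Min total: 56 hours

Treat this as an assignment problem: match each crew to one site.
Optimal: Kilo crew→Ridge site (13 hours), Golf crew→Central site (21 hours), Foxtrot crew→West site (13 hours), Alpha crew→East site (9 hours) — total 13+21+13+9 = 56 hours.
Column-greedy (each site in turn goes to its cheapest remaining crew) gives 81 hours, worse by 25.
Swapping Alpha crew↔Golf crew (Alpha crew→Central site 41 hours, Golf crew→East site 14 hours) adds 25.
No other one-to-one assignment undercuts 56 hours.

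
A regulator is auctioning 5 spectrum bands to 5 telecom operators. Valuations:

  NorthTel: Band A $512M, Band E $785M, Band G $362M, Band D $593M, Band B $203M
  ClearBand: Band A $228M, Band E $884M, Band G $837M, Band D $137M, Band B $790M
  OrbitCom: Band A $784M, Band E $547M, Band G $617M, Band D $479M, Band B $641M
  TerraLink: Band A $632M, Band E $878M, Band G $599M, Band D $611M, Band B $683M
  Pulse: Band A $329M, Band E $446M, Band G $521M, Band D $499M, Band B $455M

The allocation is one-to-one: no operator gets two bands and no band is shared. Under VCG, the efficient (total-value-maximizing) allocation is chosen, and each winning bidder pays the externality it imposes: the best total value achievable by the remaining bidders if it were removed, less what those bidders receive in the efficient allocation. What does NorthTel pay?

NorthTel pays $195M.

Efficient allocation: NorthTel→Band E ($785M), ClearBand→Band G ($837M), OrbitCom→Band A ($784M), TerraLink→Band B ($683M), Pulse→Band D ($499M); total welfare W = $3588M.
NorthTel receives Band E at value $785M, so the others get W − 785 = $2803M.
Without NorthTel: best allocation of the remaining 4 bidders over all 5 bands is ClearBand→Band G ($837M), OrbitCom→Band A ($784M), TerraLink→Band E ($878M), Pulse→Band D ($499M), total $2998M.
VCG payment = (others' best without NorthTel) − (others' welfare with NorthTel) = 2998 − 2803 = $195M.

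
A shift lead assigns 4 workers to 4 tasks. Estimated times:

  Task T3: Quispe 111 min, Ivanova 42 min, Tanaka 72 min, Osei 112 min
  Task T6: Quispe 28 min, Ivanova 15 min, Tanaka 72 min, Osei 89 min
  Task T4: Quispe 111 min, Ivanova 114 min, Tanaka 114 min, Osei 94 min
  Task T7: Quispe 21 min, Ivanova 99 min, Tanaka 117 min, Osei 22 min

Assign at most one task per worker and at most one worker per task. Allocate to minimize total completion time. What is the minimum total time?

Minimum total: 202 min

This is a one-to-one assignment (minimum-cost bipartite matching).
Optimal: Quispe→Task T7 (21 min), Ivanova→Task T6 (15 min), Tanaka→Task T3 (72 min), Osei→Task T4 (94 min) — total 21+15+72+94 = 202 min.
Column-greedy (each task in turn goes to its cheapest remaining worker) gives 281 min, worse by 79.
Every other assignment is strictly worse.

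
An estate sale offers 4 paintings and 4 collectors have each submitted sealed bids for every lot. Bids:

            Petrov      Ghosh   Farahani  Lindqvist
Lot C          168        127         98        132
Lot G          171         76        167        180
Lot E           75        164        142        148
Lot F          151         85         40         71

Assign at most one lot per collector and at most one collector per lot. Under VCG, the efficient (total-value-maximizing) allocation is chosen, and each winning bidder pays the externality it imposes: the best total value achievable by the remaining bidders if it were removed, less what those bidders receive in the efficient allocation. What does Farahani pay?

Farahani pays $65.

Efficient allocation: Petrov→Lot F ($151), Ghosh→Lot E ($164), Farahani→Lot G ($167), Lindqvist→Lot C ($132); total welfare W = $614.
Farahani receives Lot G at value $167, so the others get W − 167 = $447.
Without Farahani: best allocation of the remaining 3 bidders over all 4 lots is Petrov→Lot C ($168), Ghosh→Lot E ($164), Lindqvist→Lot G ($180), total $512.
VCG payment = (others' best without Farahani) − (others' welfare with Farahani) = 512 − 447 = $65.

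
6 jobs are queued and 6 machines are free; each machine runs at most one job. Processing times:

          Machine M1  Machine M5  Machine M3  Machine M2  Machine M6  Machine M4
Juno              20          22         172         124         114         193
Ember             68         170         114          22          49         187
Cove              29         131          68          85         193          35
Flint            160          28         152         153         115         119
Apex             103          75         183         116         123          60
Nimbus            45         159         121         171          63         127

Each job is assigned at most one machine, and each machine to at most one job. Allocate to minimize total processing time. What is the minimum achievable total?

Minimum total: 261 min

Treat this as an assignment problem: match each job to one machine.
Optimal: Juno→Machine M1 (20 min), Ember→Machine M2 (22 min), Cove→Machine M3 (68 min), Flint→Machine M5 (28 min), Apex→Machine M4 (60 min), Nimbus→Machine M6 (63 min) — total 20+22+68+28+60+63 = 261 min.
Row-greedy (each job in turn takes its cheapest remaining machine) gives 349 min, worse by 88.
Next-best assignment: Juno→Machine M5, Ember→Machine M2, Cove→Machine M3, Flint→Machine M6, Apex→Machine M4, Nimbus→Machine M1 = 332 min.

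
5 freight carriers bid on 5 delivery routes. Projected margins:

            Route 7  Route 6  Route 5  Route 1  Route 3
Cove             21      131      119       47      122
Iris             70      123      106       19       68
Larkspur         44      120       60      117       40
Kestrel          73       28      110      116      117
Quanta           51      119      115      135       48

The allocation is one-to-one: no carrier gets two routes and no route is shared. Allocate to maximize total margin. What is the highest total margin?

Max total: $561k

Optimal: Cove→Route 5 ($119k), Iris→Route 7 ($70k), Larkspur→Route 6 ($120k), Kestrel→Route 3 ($117k), Quanta→Route 1 ($135k) — total 119+70+120+117+135 = $561k.
Column-greedy (each route in turn goes to its best remaining carrier) gives $504k, worse by 57.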